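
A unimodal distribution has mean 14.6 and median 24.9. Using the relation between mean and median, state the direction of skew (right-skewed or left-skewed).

mean − median = 14.6 − 24.9 = -10.3
mean < median ⇒ the longer tail is on the left ⇒ left-skewed (negatively skewed).

left-skewed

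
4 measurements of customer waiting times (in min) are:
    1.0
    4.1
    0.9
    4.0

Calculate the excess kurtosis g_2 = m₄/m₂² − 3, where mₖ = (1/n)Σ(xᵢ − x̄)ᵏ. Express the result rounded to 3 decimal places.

x̄ = 2.5000
Σ(xᵢ − x̄)² = 9.6200 ⇒ m₂ = 2.40500
Σ(xᵢ − x̄)⁴ = 23.2322 ⇒ m₄ = 5.80805
m₂² = 5.78402
g_2 = m₄/m₂² − 3 = 1.00415 − 3 ≈ -1.996

-1.996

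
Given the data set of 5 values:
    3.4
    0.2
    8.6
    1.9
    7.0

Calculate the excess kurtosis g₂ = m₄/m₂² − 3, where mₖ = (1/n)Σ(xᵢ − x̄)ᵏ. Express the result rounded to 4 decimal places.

x̄ = 4.2200
Σ(xᵢ − x̄)² = 49.1280 ⇒ m₂ = 9.82560
Σ(xᵢ − x̄)⁴ = 718.3502 ⇒ m₄ = 143.67005
m₂² = 96.54242
g₂ = m₄/m₂² − 3 = 1.48815 − 3 ≈ -1.5118

-1.5118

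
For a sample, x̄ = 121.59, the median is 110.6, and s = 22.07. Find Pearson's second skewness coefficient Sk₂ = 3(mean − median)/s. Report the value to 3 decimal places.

1.494

Sk₂ = 3(121.59 − 110.6) / 22.07 = 3 × 10.9900 / 22.07
    = 32.9700 / 22.07 ≈ 1.494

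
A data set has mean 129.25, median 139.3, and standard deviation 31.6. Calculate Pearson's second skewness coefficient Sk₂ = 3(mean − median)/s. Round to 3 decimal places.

Sk₂ = 3(129.25 − 139.3) / 31.6 = 3 × -10.0500 / 31.6
    = -30.1500 / 31.6 ≈ -0.954

-0.954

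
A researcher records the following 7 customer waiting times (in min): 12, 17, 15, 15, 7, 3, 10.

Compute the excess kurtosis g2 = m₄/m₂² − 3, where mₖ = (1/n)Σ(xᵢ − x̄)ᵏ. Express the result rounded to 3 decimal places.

x̄ = 11.2857
Σ(xᵢ − x̄)² = 149.4286 ⇒ m₂ = 21.34694
Σ(xᵢ − x̄)⁴ = 6500.4723 ⇒ m₄ = 928.63890
m₂² = 455.69180
g2 = m₄/m₂² − 3 = 2.03787 − 3 ≈ -0.962

-0.962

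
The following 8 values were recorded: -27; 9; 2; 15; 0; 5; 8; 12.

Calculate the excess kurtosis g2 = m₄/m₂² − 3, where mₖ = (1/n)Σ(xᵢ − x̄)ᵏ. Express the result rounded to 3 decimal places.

1.663

x̄ = 3.0000
Σ(xᵢ − x̄)² = 1200.0000 ⇒ m₂ = 150.00000
Σ(xᵢ − x̄)⁴ = 839316.0000 ⇒ m₄ = 104914.50000
m₂² = 22500.00000
g2 = m₄/m₂² − 3 = 4.66287 − 3 ≈ 1.663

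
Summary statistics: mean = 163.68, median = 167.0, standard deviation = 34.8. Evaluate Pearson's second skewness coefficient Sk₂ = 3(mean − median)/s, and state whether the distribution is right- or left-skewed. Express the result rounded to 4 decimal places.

Sk₂ = 3(163.68 − 167.0) / 34.8 = 3 × -3.3200 / 34.8
    = -9.9600 / 34.8 ≈ -0.2862
Sk₂ < 0 ⇒ mean < median ⇒ left-skewed (negative skew).

-0.2862, left-skewed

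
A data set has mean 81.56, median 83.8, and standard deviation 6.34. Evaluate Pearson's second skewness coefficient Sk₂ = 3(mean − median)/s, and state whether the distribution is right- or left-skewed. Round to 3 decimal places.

-1.060, left-skewed

Sk₂ = 3(81.56 − 83.8) / 6.34 = 3 × -2.2400 / 6.34
    = -6.7200 / 6.34 ≈ -1.060
Sk₂ < 0 ⇒ mean < median ⇒ left-skewed (negative skew).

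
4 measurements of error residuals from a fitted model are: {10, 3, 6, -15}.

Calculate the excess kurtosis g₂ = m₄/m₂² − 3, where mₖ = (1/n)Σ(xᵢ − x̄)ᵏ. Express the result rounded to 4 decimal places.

x̄ = 1.0000
Σ(xᵢ − x̄)² = 366.0000 ⇒ m₂ = 91.50000
Σ(xᵢ − x̄)⁴ = 72738.0000 ⇒ m₄ = 18184.50000
m₂² = 8372.25000
g₂ = m₄/m₂² − 3 = 2.17200 − 3 ≈ -0.8280

-0.8280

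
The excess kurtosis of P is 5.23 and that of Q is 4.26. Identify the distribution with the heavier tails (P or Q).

Higher excess kurtosis ⇒ heavier tails relative to the normal distribution.
5.23 vs 4.26: the larger is 5.23, so P has heavier tails.

P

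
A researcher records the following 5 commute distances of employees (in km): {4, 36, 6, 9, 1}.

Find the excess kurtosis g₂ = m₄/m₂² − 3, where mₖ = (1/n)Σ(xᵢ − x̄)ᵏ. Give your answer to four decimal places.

0.0454

x̄ = 11.2000
Σ(xᵢ − x̄)² = 802.8000 ⇒ m₂ = 160.56000
Σ(xᵢ − x̄)⁴ = 392540.4960 ⇒ m₄ = 78508.09920
m₂² = 25779.51360
g₂ = m₄/m₂² − 3 = 3.04537 − 3 ≈ 0.0454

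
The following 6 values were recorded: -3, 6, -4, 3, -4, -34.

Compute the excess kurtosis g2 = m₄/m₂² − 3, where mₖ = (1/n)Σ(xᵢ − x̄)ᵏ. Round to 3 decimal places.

0.660

x̄ = -6.0000
Σ(xᵢ − x̄)² = 1026.0000 ⇒ m₂ = 171.00000
Σ(xᵢ − x̄)⁴ = 642066.0000 ⇒ m₄ = 107011.00000
m₂² = 29241.00000
g2 = m₄/m₂² − 3 = 3.65962 − 3 ≈ 0.660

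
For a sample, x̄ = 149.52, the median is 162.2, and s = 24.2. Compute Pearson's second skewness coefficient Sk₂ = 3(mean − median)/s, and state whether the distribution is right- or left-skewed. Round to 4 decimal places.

-1.5719, left-skewed

Sk₂ = 3(149.52 − 162.2) / 24.2 = 3 × -12.6800 / 24.2
    = -38.0400 / 24.2 ≈ -1.5719
Sk₂ < 0 ⇒ mean < median ⇒ left-skewed (negative skew).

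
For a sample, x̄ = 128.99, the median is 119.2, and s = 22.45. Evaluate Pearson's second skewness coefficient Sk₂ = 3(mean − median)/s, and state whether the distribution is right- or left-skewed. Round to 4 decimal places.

1.3082, right-skewed

Sk₂ = 3(128.99 − 119.2) / 22.45 = 3 × 9.7900 / 22.45
    = 29.3700 / 22.45 ≈ 1.3082
Sk₂ > 0 ⇒ mean > median ⇒ right-skewed (positive skew).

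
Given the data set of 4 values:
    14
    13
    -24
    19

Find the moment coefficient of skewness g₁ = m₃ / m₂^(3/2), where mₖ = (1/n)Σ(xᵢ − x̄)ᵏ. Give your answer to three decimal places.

-1.093

x̄ = (14 + 13 - 24 + 19) / 4 = 5.5000
deviations (xᵢ − x̄): 8.5000, 7.5000, -29.5000, 13.5000
Σ(xᵢ − x̄)² = 1181.0000 ⇒ m₂ = 1181.0000/4 = 295.25000
Σ(xᵢ − x̄)³ = -22176.0000 ⇒ m₃ = -22176.0000/4 = -5544.00000
m₂^(3/2) = 295.25000^(1.5) = 5073.23359
g₁ = m₃ / m₂^(3/2) = -5544.00000 / 5073.23359 ≈ -1.093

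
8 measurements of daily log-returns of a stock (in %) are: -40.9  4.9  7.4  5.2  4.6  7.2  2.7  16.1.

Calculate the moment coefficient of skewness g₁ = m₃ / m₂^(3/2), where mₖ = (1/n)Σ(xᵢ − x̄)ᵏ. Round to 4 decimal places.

-2.0054

x̄ = (-40.9 + 4.9 + 7.4 + 5.2 + 4.6 + 7.2 + 2.7 + 16.1) / 8 = 0.9000
deviations (xᵢ − x̄): -41.8000, 4.0000, 6.5000, 4.3000, 3.7000, 6.3000, 1.8000, 15.2000
Σ(xᵢ − x̄)² = 2111.6400 ⇒ m₂ = 2111.6400/8 = 263.95500
Σ(xᵢ − x̄)³ = -68798.1600 ⇒ m₃ = -68798.1600/8 = -8599.77000
m₂^(3/2) = 263.95500^(1.5) = 4288.39558
g₁ = m₃ / m₂^(3/2) = -8599.77000 / 4288.39558 ≈ -2.0054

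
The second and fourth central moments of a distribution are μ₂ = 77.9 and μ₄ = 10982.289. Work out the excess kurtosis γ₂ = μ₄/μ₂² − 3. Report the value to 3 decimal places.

-1.190

μ₂² = 77.9² = 6068.41000
μ₄/μ₂² = 10982.289 / 6068.41000 = 1.80975
γ₂ = 1.80975 − 3 ≈ -1.190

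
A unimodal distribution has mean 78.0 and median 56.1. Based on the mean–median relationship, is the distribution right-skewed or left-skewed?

right-skewed

mean − median = 78.0 − 56.1 = 21.9
mean > median ⇒ the longer tail is on the right ⇒ right-skewed (positively skewed).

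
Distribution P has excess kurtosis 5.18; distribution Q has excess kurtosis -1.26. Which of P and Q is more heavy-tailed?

Higher excess kurtosis ⇒ heavier tails relative to the normal distribution.
5.18 vs -1.26: the larger is 5.18, so P has heavier tails. (P is leptokurtic — heavier-than-normal tails; the other is platykurtic.)

P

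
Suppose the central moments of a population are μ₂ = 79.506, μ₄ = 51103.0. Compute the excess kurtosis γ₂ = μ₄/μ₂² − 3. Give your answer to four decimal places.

μ₂² = 79.506² = 6321.20404
μ₄/μ₂² = 51103.0 / 6321.20404 = 8.08438
γ₂ = 8.08438 − 3 ≈ 5.0844

5.0844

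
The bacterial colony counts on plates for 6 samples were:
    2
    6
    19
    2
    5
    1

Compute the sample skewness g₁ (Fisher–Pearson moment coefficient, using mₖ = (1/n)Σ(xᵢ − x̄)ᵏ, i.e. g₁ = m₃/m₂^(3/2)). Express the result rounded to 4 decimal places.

x̄ = (2 + 6 + 19 + 2 + 5 + 1) / 6 = 5.8333
deviations (xᵢ − x̄): -3.8333, 0.1667, 13.1667, -3.8333, -0.8333, -4.8333
Σ(xᵢ − x̄)² = 226.8333 ⇒ m₂ = 226.8333/6 = 37.80556
Σ(xᵢ − x̄)³ = 2056.4444 ⇒ m₃ = 2056.4444/6 = 342.74074
m₂^(3/2) = 37.80556^(1.5) = 232.45208
g₁ = m₃ / m₂^(3/2) = 342.74074 / 232.45208 ≈ 1.4745

1.4745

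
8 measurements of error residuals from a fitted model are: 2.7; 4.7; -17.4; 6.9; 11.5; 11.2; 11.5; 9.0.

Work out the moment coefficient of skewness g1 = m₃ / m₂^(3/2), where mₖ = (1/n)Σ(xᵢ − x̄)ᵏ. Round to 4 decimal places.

-1.7793

x̄ = (2.7 + 4.7 - 17.4 + 6.9 + 11.5 + 11.2 + 11.5 + 9.0) / 8 = 5.0125
deviations (xᵢ − x̄): -2.3125, -0.3125, -22.4125, 1.8875, 6.4875, 6.1875, 6.4875, 3.9875
Σ(xᵢ − x̄)² = 649.6887 ⇒ m₂ = 649.6887/8 = 81.21109
Σ(xᵢ − x̄)³ = -10417.5443 ⇒ m₃ = -10417.5443/8 = -1302.19304
m₂^(3/2) = 81.21109^(1.5) = 731.85162
g1 = m₃ / m₂^(3/2) = -1302.19304 / 731.85162 ≈ -1.7793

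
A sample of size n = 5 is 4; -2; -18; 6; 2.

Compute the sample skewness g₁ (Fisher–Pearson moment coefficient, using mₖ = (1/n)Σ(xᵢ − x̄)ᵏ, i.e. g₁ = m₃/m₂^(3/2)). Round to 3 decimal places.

x̄ = (4 - 2 - 18 + 6 + 2) / 5 = -1.6000
deviations (xᵢ − x̄): 5.6000, -0.4000, -16.4000, 7.6000, 3.6000
Σ(xᵢ − x̄)² = 371.2000 ⇒ m₂ = 371.2000/5 = 74.24000
Σ(xᵢ − x̄)³ = -3749.7600 ⇒ m₃ = -3749.7600/5 = -749.95200
m₂^(3/2) = 74.24000^(1.5) = 639.67142
g₁ = m₃ / m₂^(3/2) = -749.95200 / 639.67142 ≈ -1.172

-1.172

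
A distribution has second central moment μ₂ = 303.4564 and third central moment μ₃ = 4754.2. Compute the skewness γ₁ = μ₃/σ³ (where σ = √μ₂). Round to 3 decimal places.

σ = √μ₂ = √303.4564 = 17.42000
σ³ = μ₂^(3/2) = 5286.21049
γ₁ = μ₃/σ³ = 4754.2 / 5286.21049 ≈ 0.899

0.899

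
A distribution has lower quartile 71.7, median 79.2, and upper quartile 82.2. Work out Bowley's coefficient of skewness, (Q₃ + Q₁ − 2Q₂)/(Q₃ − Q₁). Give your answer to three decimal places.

numerator: Q₃ + Q₁ − 2Q₂ = 82.2 + 71.7 − 2×79.2 = -4.5000
denominator: Q₃ − Q₁ = 82.2 − 71.7 = 10.5000
Bowley skewness = -4.5000 / 10.5000 ≈ -0.429

-0.429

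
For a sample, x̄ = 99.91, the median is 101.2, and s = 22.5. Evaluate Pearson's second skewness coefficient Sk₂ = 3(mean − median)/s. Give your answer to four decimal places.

Sk₂ = 3(99.91 − 101.2) / 22.5 = 3 × -1.2900 / 22.5
    = -3.8700 / 22.5 ≈ -0.1720

-0.1720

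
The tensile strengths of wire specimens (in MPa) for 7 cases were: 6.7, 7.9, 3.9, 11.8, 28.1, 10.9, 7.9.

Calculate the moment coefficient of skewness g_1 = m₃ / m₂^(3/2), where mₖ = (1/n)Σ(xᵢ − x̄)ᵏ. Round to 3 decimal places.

x̄ = (6.7 + 7.9 + 3.9 + 11.8 + 28.1 + 10.9 + 7.9) / 7 = 11.0286
deviations (xᵢ − x̄): -4.3286, -3.1286, -7.1286, 0.7714, 17.0714, -0.1286, -3.1286
Σ(xᵢ − x̄)² = 381.1743 ⇒ m₂ = 381.1743/7 = 54.45347
Σ(xᵢ − x̄)³ = 4471.0498 ⇒ m₃ = 4471.0498/7 = 638.72139
m₂^(3/2) = 54.45347^(1.5) = 401.82628
g_1 = m₃ / m₂^(3/2) = 638.72139 / 401.82628 ≈ 1.590

1.590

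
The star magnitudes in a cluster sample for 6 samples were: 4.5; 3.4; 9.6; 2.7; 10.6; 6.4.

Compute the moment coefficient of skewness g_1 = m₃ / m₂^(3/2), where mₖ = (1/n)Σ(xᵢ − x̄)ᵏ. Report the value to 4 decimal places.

x̄ = (4.5 + 3.4 + 9.6 + 2.7 + 10.6 + 6.4) / 6 = 6.2000
deviations (xᵢ − x̄): -1.7000, -2.8000, 3.4000, -3.5000, 4.4000, 0.2000
Σ(xᵢ − x̄)² = 53.9400 ⇒ m₂ = 53.9400/6 = 8.99000
Σ(xᵢ − x̄)³ = 54.7560 ⇒ m₃ = 54.7560/6 = 9.12600
m₂^(3/2) = 8.99000^(1.5) = 26.95501
g_1 = m₃ / m₂^(3/2) = 9.12600 / 26.95501 ≈ 0.3386

0.3386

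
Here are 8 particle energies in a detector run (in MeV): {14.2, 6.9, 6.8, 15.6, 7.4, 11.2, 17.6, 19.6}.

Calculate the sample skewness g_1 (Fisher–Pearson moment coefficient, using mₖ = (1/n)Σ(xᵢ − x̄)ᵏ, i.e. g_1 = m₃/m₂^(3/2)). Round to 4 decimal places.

x̄ = (14.2 + 6.9 + 6.8 + 15.6 + 7.4 + 11.2 + 17.6 + 19.6) / 8 = 12.4125
deviations (xᵢ − x̄): 1.7875, -5.5125, -5.6125, 3.1875, -5.0125, -1.2125, 5.1875, 7.1875
Σ(xᵢ − x̄)² = 180.4088 ⇒ m₂ = 180.4088/8 = 22.55109
Σ(xᵢ − x̄)³ = 76.9717 ⇒ m₃ = 76.9717/8 = 9.62146
m₂^(3/2) = 22.55109^(1.5) = 107.09062
g_1 = m₃ / m₂^(3/2) = 9.62146 / 107.09062 ≈ 0.0898

0.0898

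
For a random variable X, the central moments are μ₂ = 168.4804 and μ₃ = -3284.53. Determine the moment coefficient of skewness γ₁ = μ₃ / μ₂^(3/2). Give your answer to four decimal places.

σ = √μ₂ = √168.4804 = 12.98000
σ³ = μ₂^(3/2) = 2186.87559
γ₁ = μ₃/σ³ = -3284.53 / 2186.87559 ≈ -1.5019

-1.5019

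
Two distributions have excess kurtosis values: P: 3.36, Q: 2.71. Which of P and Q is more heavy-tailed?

Higher excess kurtosis ⇒ heavier tails relative to the normal distribution.
3.36 vs 2.71: the larger is 3.36, so P has heavier tails.

P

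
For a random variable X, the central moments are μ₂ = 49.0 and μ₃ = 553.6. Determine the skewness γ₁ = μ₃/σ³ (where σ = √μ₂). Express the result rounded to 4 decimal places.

1.6140

σ = √μ₂ = √49.0 = 7.00000
σ³ = μ₂^(3/2) = 343.00000
γ₁ = μ₃/σ³ = 553.6 / 343.00000 ≈ 1.6140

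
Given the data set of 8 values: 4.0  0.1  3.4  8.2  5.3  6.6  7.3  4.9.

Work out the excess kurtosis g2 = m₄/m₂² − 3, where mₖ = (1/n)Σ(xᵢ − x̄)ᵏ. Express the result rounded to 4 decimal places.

-0.2630

x̄ = 4.9750
Σ(xᵢ − x̄)² = 45.7550 ⇒ m₂ = 5.71938
Σ(xᵢ − x̄)⁴ = 716.2400 ⇒ m₄ = 89.53000
m₂² = 32.71125
g2 = m₄/m₂² − 3 = 2.73698 − 3 ≈ -0.2630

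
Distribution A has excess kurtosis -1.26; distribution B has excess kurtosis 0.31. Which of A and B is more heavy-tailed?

B

Higher excess kurtosis ⇒ heavier tails relative to the normal distribution.
-1.26 vs 0.31: the larger is 0.31, so B has heavier tails. (B is leptokurtic — heavier-than-normal tails; the other is platykurtic.)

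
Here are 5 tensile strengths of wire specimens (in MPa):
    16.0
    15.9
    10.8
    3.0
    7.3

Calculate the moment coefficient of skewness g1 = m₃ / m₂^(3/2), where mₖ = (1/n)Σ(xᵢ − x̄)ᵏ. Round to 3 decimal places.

x̄ = (16.0 + 15.9 + 10.8 + 3.0 + 7.3) / 5 = 10.6000
deviations (xᵢ − x̄): 5.4000, 5.3000, 0.2000, -7.6000, -3.3000
Σ(xᵢ − x̄)² = 125.9400 ⇒ m₂ = 125.9400/5 = 25.18800
Σ(xᵢ − x̄)³ = -168.5640 ⇒ m₃ = -168.5640/5 = -33.71280
m₂^(3/2) = 25.18800^(1.5) = 126.41265
g1 = m₃ / m₂^(3/2) = -33.71280 / 126.41265 ≈ -0.267

-0.267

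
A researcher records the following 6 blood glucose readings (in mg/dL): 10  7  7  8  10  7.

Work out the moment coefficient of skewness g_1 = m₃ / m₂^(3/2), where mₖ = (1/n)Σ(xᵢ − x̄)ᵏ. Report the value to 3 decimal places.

x̄ = (10 + 7 + 7 + 8 + 10 + 7) / 6 = 8.1667
deviations (xᵢ − x̄): 1.8333, -1.1667, -1.1667, -0.1667, 1.8333, -1.1667
Σ(xᵢ − x̄)² = 10.8333 ⇒ m₂ = 10.8333/6 = 1.80556
Σ(xᵢ − x̄)³ = 7.5556 ⇒ m₃ = 7.5556/6 = 1.25926
m₂^(3/2) = 1.80556^(1.5) = 2.42614
g_1 = m₃ / m₂^(3/2) = 1.25926 / 2.42614 ≈ 0.519

0.519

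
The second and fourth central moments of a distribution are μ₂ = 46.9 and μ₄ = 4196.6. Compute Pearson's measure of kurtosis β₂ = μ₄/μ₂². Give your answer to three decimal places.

1.908

μ₂² = 46.9² = 2199.61000
μ₄/μ₂² = 4196.6 / 2199.61000 = 1.90788
β₂ ≈ 1.908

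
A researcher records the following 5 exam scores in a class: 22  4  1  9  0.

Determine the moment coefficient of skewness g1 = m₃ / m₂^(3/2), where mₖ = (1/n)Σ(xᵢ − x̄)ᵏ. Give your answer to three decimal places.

1.004

x̄ = (22 + 4 + 1 + 9 + 0) / 5 = 7.2000
deviations (xᵢ − x̄): 14.8000, -3.2000, -6.2000, 1.8000, -7.2000
Σ(xᵢ − x̄)² = 322.8000 ⇒ m₂ = 322.8000/5 = 64.56000
Σ(xᵢ − x̄)³ = 2603.2800 ⇒ m₃ = 2603.2800/5 = 520.65600
m₂^(3/2) = 64.56000^(1.5) = 518.73468
g1 = m₃ / m₂^(3/2) = 520.65600 / 518.73468 ≈ 1.004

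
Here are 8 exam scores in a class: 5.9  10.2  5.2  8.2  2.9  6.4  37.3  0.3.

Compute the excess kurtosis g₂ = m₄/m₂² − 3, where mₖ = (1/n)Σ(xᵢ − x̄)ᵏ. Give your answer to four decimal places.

2.4095

x̄ = 9.5500
Σ(xᵢ − x̄)² = 944.2600 ⇒ m₂ = 118.03250
Σ(xᵢ − x̄)⁴ = 602910.3309 ⇒ m₄ = 75363.79136
m₂² = 13931.67106
g₂ = m₄/m₂² − 3 = 5.40953 − 3 ≈ 2.4095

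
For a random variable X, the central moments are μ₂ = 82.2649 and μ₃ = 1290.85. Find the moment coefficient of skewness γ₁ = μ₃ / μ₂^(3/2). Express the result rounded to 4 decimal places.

σ = √μ₂ = √82.2649 = 9.07000
σ³ = μ₂^(3/2) = 746.14264
γ₁ = μ₃/σ³ = 1290.85 / 746.14264 ≈ 1.7300

1.7300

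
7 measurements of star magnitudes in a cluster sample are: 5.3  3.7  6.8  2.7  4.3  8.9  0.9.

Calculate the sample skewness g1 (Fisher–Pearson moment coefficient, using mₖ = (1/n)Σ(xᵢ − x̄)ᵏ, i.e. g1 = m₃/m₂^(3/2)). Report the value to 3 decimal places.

0.243

x̄ = (5.3 + 3.7 + 6.8 + 2.7 + 4.3 + 8.9 + 0.9) / 7 = 4.6571
deviations (xᵢ − x̄): 0.6429, -0.9571, 2.1429, -1.9571, -0.3571, 4.2429, -3.7571
Σ(xᵢ − x̄)² = 41.9971 ⇒ m₂ = 41.9971/7 = 5.99959
Σ(xᵢ − x̄)³ = 25.0292 ⇒ m₃ = 25.0292/7 = 3.57560
m₂^(3/2) = 5.99959^(1.5) = 14.69544
g1 = m₃ / m₂^(3/2) = 3.57560 / 14.69544 ≈ 0.243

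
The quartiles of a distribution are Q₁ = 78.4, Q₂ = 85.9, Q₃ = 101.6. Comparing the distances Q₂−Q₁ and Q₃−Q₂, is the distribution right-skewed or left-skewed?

Q₂ − Q₁ = 7.5;  Q₃ − Q₂ = 15.7
Q₃ − Q₂ > Q₂ − Q₁ ⇒ the upper half is more spread out ⇒ right-skewed.

right-skewed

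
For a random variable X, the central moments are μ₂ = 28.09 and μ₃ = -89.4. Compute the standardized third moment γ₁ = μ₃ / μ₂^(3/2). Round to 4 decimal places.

-0.6005

σ = √μ₂ = √28.09 = 5.30000
σ³ = μ₂^(3/2) = 148.87700
γ₁ = μ₃/σ³ = -89.4 / 148.87700 ≈ -0.6005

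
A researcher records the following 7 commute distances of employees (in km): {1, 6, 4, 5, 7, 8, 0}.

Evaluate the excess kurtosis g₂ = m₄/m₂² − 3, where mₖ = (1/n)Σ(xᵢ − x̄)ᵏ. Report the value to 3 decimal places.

x̄ = 4.4286
Σ(xᵢ − x̄)² = 53.7143 ⇒ m₂ = 7.67347
Σ(xᵢ − x̄)⁴ = 735.4752 ⇒ m₄ = 105.06789
m₂² = 58.88213
g₂ = m₄/m₂² − 3 = 1.78438 − 3 ≈ -1.216

-1.216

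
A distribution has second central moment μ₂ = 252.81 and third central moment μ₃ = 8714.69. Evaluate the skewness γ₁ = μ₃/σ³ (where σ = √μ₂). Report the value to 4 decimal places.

2.1680

σ = √μ₂ = √252.81 = 15.90000
σ³ = μ₂^(3/2) = 4019.67900
γ₁ = μ₃/σ³ = 8714.69 / 4019.67900 ≈ 2.1680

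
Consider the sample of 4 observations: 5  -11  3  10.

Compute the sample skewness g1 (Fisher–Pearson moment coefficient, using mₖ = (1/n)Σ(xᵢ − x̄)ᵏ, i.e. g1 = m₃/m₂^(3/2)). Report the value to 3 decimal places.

-0.780

x̄ = (5 - 11 + 3 + 10) / 4 = 1.7500
deviations (xᵢ − x̄): 3.2500, -12.7500, 1.2500, 8.2500
Σ(xᵢ − x̄)² = 242.7500 ⇒ m₂ = 242.7500/4 = 60.68750
Σ(xᵢ − x̄)³ = -1474.8750 ⇒ m₃ = -1474.8750/4 = -368.71875
m₂^(3/2) = 60.68750^(1.5) = 472.76887
g1 = m₃ / m₂^(3/2) = -368.71875 / 472.76887 ≈ -0.780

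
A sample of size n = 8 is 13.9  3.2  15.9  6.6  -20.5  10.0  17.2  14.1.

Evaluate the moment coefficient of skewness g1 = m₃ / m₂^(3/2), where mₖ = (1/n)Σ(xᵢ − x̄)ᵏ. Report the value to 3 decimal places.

-1.652

x̄ = (13.9 + 3.2 + 15.9 + 6.6 - 20.5 + 10.0 + 17.2 + 14.1) / 8 = 7.5500
deviations (xᵢ − x̄): 6.3500, -4.3500, 8.3500, -0.9500, -28.0500, 2.4500, 9.6500, 6.5500
Σ(xᵢ − x̄)² = 1058.7000 ⇒ m₂ = 1058.7000/8 = 132.33750
Σ(xᵢ − x̄)³ = -20120.4000 ⇒ m₃ = -20120.4000/8 = -2515.05000
m₂^(3/2) = 132.33750^(1.5) = 1522.38462
g1 = m₃ / m₂^(3/2) = -2515.05000 / 1522.38462 ≈ -1.652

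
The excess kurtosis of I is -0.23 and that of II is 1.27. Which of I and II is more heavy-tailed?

Higher excess kurtosis ⇒ heavier tails relative to the normal distribution.
-0.23 vs 1.27: the larger is 1.27, so II has heavier tails. (II is leptokurtic — heavier-than-normal tails; the other is platykurtic.)

II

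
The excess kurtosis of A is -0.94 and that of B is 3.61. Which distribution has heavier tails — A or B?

Higher excess kurtosis ⇒ heavier tails relative to the normal distribution.
-0.94 vs 3.61: the larger is 3.61, so B has heavier tails. (B is leptokurtic — heavier-than-normal tails; the other is platykurtic.)

B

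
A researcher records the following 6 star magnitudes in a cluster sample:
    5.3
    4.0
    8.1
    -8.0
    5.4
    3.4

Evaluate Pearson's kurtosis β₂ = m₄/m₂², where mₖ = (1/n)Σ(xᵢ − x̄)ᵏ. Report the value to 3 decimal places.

3.678

x̄ = 3.0333
Σ(xᵢ − x̄)² = 159.2133 ⇒ m₂ = 26.53556
Σ(xᵢ − x̄)⁴ = 15536.9414 ⇒ m₄ = 2589.49023
m₂² = 704.13571
β₂ = m₄/m₂² = 2589.49023 / 704.13571 ≈ 3.678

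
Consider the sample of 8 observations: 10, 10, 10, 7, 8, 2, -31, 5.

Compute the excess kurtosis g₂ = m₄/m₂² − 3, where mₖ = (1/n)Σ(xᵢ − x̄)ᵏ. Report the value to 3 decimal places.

x̄ = 2.6250
Σ(xᵢ − x̄)² = 1347.8750 ⇒ m₂ = 168.48438
Σ(xᵢ − x̄)⁴ = 1288456.2441 ⇒ m₄ = 161057.03052
m₂² = 28386.98462
g₂ = m₄/m₂² − 3 = 5.67362 − 3 ≈ 2.674

2.674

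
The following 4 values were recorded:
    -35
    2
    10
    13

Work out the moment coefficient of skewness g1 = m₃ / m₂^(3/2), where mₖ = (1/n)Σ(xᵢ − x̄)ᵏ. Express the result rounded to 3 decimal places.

-1.010

x̄ = (-35 + 2 + 10 + 13) / 4 = -2.5000
deviations (xᵢ − x̄): -32.5000, 4.5000, 12.5000, 15.5000
Σ(xᵢ − x̄)² = 1473.0000 ⇒ m₂ = 1473.0000/4 = 368.25000
Σ(xᵢ − x̄)³ = -28560.0000 ⇒ m₃ = -28560.0000/4 = -7140.00000
m₂^(3/2) = 368.25000^(1.5) = 7066.65897
g1 = m₃ / m₂^(3/2) = -7140.00000 / 7066.65897 ≈ -1.010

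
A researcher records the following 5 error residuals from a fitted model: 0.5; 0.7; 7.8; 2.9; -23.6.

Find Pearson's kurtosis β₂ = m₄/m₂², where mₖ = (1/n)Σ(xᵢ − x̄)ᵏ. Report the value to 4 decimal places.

x̄ = -2.3400
Σ(xᵢ − x̄)² = 599.5720 ⇒ m₂ = 119.91440
Σ(xᵢ − x̄)⁴ = 215769.0416 ⇒ m₄ = 43153.80831
m₂² = 14379.46333
β₂ = m₄/m₂² = 43153.80831 / 14379.46333 ≈ 3.0011

3.0011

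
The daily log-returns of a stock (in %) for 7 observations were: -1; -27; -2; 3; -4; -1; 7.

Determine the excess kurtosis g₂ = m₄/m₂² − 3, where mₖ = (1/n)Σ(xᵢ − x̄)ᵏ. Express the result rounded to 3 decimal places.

1.267

x̄ = -3.5714
Σ(xᵢ − x̄)² = 719.7143 ⇒ m₂ = 102.81633
Σ(xᵢ − x̄)⁴ = 315736.5773 ⇒ m₄ = 45105.22532
m₂² = 10571.19700
g₂ = m₄/m₂² − 3 = 4.26680 − 3 ≈ 1.267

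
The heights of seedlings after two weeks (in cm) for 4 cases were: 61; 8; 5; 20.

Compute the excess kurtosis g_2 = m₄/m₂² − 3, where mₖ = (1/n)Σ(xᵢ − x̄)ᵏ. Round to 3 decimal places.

x̄ = 23.5000
Σ(xᵢ − x̄)² = 2001.0000 ⇒ m₂ = 500.25000
Σ(xᵢ − x̄)⁴ = 2152544.2500 ⇒ m₄ = 538136.06250
m₂² = 250250.06250
g_2 = m₄/m₂² − 3 = 2.15039 − 3 ≈ -0.850

-0.850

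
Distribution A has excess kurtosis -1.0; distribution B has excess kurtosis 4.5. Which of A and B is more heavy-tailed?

Higher excess kurtosis ⇒ heavier tails relative to the normal distribution.
-1.0 vs 4.5: the larger is 4.5, so B has heavier tails. (B is leptokurtic — heavier-than-normal tails; the other is platykurtic.)

B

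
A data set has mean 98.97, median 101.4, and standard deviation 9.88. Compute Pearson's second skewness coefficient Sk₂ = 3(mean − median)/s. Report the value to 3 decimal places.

Sk₂ = 3(98.97 − 101.4) / 9.88 = 3 × -2.4300 / 9.88
    = -7.2900 / 9.88 ≈ -0.738

-0.738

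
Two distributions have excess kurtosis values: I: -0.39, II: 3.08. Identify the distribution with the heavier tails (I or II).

II

Higher excess kurtosis ⇒ heavier tails relative to the normal distribution.
-0.39 vs 3.08: the larger is 3.08, so II has heavier tails. (II is leptokurtic — heavier-than-normal tails; the other is platykurtic.)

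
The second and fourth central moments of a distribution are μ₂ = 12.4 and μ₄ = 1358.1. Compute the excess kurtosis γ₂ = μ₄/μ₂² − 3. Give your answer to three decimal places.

μ₂² = 12.4² = 153.76000
μ₄/μ₂² = 1358.1 / 153.76000 = 8.83260
γ₂ = 8.83260 − 3 ≈ 5.833

5.833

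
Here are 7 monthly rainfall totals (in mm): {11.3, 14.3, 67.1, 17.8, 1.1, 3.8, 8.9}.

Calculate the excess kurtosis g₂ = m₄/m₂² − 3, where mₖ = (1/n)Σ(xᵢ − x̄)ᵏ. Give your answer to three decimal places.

1.586

x̄ = 17.7571
Σ(xᵢ − x̄)² = 3039.0771 ⇒ m₂ = 434.15388
Σ(xᵢ − x̄)⁴ = 6050817.1232 ⇒ m₄ = 864402.44618
m₂² = 188489.58939
g₂ = m₄/m₂² − 3 = 4.58594 − 3 ≈ 1.586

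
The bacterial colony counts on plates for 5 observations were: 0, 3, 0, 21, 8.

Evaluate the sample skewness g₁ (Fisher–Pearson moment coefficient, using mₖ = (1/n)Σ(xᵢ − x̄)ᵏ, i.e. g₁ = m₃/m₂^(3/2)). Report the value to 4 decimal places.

1.0498

x̄ = (0 + 3 + 0 + 21 + 8) / 5 = 6.4000
deviations (xᵢ − x̄): -6.4000, -3.4000, -6.4000, 14.6000, 1.6000
Σ(xᵢ − x̄)² = 309.2000 ⇒ m₂ = 309.2000/5 = 61.84000
Σ(xᵢ − x̄)³ = 2552.6400 ⇒ m₃ = 2552.6400/5 = 510.52800
m₂^(3/2) = 61.84000^(1.5) = 486.29995
g₁ = m₃ / m₂^(3/2) = 510.52800 / 486.29995 ≈ 1.0498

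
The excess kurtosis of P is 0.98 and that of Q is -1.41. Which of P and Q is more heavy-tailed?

P

Higher excess kurtosis ⇒ heavier tails relative to the normal distribution.
0.98 vs -1.41: the larger is 0.98, so P has heavier tails. (P is leptokurtic — heavier-than-normal tails; the other is platykurtic.)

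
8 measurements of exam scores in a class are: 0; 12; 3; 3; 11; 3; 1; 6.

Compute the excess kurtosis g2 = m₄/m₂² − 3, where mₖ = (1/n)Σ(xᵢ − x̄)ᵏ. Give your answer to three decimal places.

-1.003

x̄ = 4.8750
Σ(xᵢ − x̄)² = 138.8750 ⇒ m₂ = 17.35938
Σ(xᵢ − x̄)⁴ = 4813.5254 ⇒ m₄ = 601.69067
m₂² = 301.34790
g2 = m₄/m₂² − 3 = 1.99666 − 3 ≈ -1.003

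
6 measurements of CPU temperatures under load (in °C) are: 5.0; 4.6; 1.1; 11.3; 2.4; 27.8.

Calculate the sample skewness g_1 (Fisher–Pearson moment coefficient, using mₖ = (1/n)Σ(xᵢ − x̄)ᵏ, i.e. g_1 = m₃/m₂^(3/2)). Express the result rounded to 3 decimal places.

x̄ = (5.0 + 4.6 + 1.1 + 11.3 + 2.4 + 27.8) / 6 = 8.7000
deviations (xᵢ − x̄): -3.7000, -4.1000, -7.6000, 2.6000, -6.3000, 19.1000
Σ(xᵢ − x̄)² = 499.5200 ⇒ m₂ = 499.5200/6 = 83.25333
Σ(xᵢ − x̄)³ = 6176.8500 ⇒ m₃ = 6176.8500/6 = 1029.47500
m₂^(3/2) = 83.25333^(1.5) = 759.63059
g_1 = m₃ / m₂^(3/2) = 1029.47500 / 759.63059 ≈ 1.355

1.355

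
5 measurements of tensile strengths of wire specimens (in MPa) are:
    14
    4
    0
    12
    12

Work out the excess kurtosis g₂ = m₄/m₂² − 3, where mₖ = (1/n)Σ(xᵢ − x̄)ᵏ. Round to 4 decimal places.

x̄ = 8.4000
Σ(xᵢ − x̄)² = 147.2000 ⇒ m₂ = 29.44000
Σ(xᵢ − x̄)⁴ = 6672.8960 ⇒ m₄ = 1334.57920
m₂² = 866.71360
g₂ = m₄/m₂² − 3 = 1.53982 − 3 ≈ -1.4602

-1.4602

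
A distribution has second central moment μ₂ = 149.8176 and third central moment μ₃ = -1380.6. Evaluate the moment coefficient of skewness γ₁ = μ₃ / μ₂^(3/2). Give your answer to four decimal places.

-0.7529

σ = √μ₂ = √149.8176 = 12.24000
σ³ = μ₂^(3/2) = 1833.76742
γ₁ = μ₃/σ³ = -1380.6 / 1833.76742 ≈ -0.7529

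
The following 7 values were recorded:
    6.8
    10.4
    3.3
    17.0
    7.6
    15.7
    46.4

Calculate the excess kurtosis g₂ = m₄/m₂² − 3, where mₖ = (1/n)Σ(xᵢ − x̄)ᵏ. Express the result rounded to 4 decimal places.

x̄ = 15.3143
Σ(xᵢ − x̄)² = 1269.8086 ⇒ m₂ = 181.40122
Σ(xᵢ − x̄)⁴ = 964000.4547 ⇒ m₄ = 137714.35068
m₂² = 32906.40425
g₂ = m₄/m₂² − 3 = 4.18503 − 3 ≈ 1.1850

1.1850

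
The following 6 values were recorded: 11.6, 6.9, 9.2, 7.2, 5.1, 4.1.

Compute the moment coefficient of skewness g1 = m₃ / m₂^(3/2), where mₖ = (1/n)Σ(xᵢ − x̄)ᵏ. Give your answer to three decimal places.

0.400

x̄ = (11.6 + 6.9 + 9.2 + 7.2 + 5.1 + 4.1) / 6 = 7.3500
deviations (xᵢ − x̄): 4.2500, -0.4500, 1.8500, -0.1500, -2.2500, -3.2500
Σ(xᵢ − x̄)² = 37.3350 ⇒ m₂ = 37.3350/6 = 6.22250
Σ(xᵢ − x̄)³ = 37.2840 ⇒ m₃ = 37.2840/6 = 6.21400
m₂^(3/2) = 6.22250^(1.5) = 15.52199
g1 = m₃ / m₂^(3/2) = 6.21400 / 15.52199 ≈ 0.400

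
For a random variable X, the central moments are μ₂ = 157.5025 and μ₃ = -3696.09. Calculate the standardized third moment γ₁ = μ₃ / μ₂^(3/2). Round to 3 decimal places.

σ = √μ₂ = √157.5025 = 12.55000
σ³ = μ₂^(3/2) = 1976.65638
γ₁ = μ₃/σ³ = -3696.09 / 1976.65638 ≈ -1.870

-1.870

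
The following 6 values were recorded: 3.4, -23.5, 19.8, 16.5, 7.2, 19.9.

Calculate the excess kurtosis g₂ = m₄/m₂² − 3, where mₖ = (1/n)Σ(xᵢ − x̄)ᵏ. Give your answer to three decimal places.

x̄ = 7.2167
Σ(xᵢ − x̄)² = 1363.4683 ⇒ m₂ = 227.24472
Σ(xᵢ − x̄)⁴ = 948806.9879 ⇒ m₄ = 158134.49798
m₂² = 51640.16378
g₂ = m₄/m₂² − 3 = 3.06224 − 3 ≈ 0.062

0.062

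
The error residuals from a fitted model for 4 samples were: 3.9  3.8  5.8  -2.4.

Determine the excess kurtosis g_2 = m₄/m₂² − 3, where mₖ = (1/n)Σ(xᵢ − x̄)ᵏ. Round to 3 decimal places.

-0.803

x̄ = 2.7750
Σ(xᵢ − x̄)² = 38.2475 ⇒ m₂ = 9.56187
Σ(xᵢ − x̄)⁴ = 803.6414 ⇒ m₄ = 200.91036
m₂² = 91.42945
g_2 = m₄/m₂² − 3 = 2.19744 − 3 ≈ -0.803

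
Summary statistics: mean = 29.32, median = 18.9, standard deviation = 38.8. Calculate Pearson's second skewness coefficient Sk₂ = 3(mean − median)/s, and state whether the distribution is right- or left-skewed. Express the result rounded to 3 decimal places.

Sk₂ = 3(29.32 − 18.9) / 38.8 = 3 × 10.4200 / 38.8
    = 31.2600 / 38.8 ≈ 0.806
Sk₂ > 0 ⇒ mean > median ⇒ right-skewed (positive skew).

0.806, right-skewed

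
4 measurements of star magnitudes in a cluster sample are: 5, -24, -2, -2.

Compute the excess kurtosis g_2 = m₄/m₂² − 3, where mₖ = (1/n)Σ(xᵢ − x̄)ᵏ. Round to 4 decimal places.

x̄ = -5.7500
Σ(xᵢ − x̄)² = 476.7500 ⇒ m₂ = 119.18750
Σ(xᵢ − x̄)⁴ = 124680.8281 ⇒ m₄ = 31170.20703
m₂² = 14205.66016
g_2 = m₄/m₂² − 3 = 2.19421 − 3 ≈ -0.8058

-0.8058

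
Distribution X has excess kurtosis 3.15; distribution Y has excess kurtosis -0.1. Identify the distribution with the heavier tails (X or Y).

X

Higher excess kurtosis ⇒ heavier tails relative to the normal distribution.
3.15 vs -0.1: the larger is 3.15, so X has heavier tails. (X is leptokurtic — heavier-than-normal tails; the other is platykurtic.)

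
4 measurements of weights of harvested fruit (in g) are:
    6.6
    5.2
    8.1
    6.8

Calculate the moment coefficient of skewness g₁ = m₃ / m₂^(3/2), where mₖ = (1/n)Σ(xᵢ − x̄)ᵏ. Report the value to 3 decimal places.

x̄ = (6.6 + 5.2 + 8.1 + 6.8) / 4 = 6.6750
deviations (xᵢ − x̄): -0.0750, -1.4750, 1.4250, 0.1250
Σ(xᵢ − x̄)² = 4.2275 ⇒ m₂ = 4.2275/4 = 1.05687
Σ(xᵢ − x̄)³ = -0.3139 ⇒ m₃ = -0.3139/4 = -0.07847
m₂^(3/2) = 1.05687^(1.5) = 1.08651
g₁ = m₃ / m₂^(3/2) = -0.07847 / 1.08651 ≈ -0.072

-0.072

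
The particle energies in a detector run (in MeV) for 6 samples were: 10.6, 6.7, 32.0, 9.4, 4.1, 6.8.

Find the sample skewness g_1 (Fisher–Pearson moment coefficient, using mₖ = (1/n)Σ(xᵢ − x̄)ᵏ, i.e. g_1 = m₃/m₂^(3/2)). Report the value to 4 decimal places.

x̄ = (10.6 + 6.7 + 32.0 + 9.4 + 4.1 + 6.8) / 6 = 11.6000
deviations (xᵢ − x̄): -1.0000, -4.9000, 20.4000, -2.2000, -7.5000, -4.8000
Σ(xᵢ − x̄)² = 525.3000 ⇒ m₂ = 525.3000/6 = 87.55000
Σ(xᵢ − x̄)³ = 7827.9000 ⇒ m₃ = 7827.9000/6 = 1304.65000
m₂^(3/2) = 87.55000^(1.5) = 819.18921
g_1 = m₃ / m₂^(3/2) = 1304.65000 / 819.18921 ≈ 1.5926

1.5926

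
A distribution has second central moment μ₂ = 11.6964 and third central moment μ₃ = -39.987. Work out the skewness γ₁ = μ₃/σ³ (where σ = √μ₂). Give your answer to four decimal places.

-0.9996

σ = √μ₂ = √11.6964 = 3.42000
σ³ = μ₂^(3/2) = 40.00169
γ₁ = μ₃/σ³ = -39.987 / 40.00169 ≈ -0.9996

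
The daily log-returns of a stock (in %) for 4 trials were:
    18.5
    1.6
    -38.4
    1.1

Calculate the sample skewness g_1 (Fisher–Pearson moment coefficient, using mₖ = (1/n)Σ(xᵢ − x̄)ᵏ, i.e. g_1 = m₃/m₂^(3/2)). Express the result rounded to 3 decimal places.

-0.752

x̄ = (18.5 + 1.6 - 38.4 + 1.1) / 4 = -4.3000
deviations (xᵢ − x̄): 22.8000, 5.9000, -34.1000, 5.4000
Σ(xᵢ − x̄)² = 1746.6200 ⇒ m₂ = 1746.6200/4 = 436.65500
Σ(xᵢ − x̄)³ = -27436.6260 ⇒ m₃ = -27436.6260/4 = -6859.15650
m₂^(3/2) = 436.65500^(1.5) = 9124.47018
g_1 = m₃ / m₂^(3/2) = -6859.15650 / 9124.47018 ≈ -0.752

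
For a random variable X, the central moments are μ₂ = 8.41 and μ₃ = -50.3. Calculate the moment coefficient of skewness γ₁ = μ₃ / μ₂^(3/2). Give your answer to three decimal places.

σ = √μ₂ = √8.41 = 2.90000
σ³ = μ₂^(3/2) = 24.38900
γ₁ = μ₃/σ³ = -50.3 / 24.38900 ≈ -2.062

-2.062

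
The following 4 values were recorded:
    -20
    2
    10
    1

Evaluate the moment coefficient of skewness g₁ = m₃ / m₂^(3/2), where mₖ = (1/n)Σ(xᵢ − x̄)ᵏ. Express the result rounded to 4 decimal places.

-0.8014

x̄ = (-20 + 2 + 10 + 1) / 4 = -1.7500
deviations (xᵢ − x̄): -18.2500, 3.7500, 11.7500, 2.7500
Σ(xᵢ − x̄)² = 492.7500 ⇒ m₂ = 492.7500/4 = 123.18750
Σ(xᵢ − x̄)³ = -4382.6250 ⇒ m₃ = -4382.6250/4 = -1095.65625
m₂^(3/2) = 123.18750^(1.5) = 1367.25639
g₁ = m₃ / m₂^(3/2) = -1095.65625 / 1367.25639 ≈ -0.8014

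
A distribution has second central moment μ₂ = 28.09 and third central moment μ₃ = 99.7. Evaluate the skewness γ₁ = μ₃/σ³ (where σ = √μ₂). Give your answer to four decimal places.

σ = √μ₂ = √28.09 = 5.30000
σ³ = μ₂^(3/2) = 148.87700
γ₁ = μ₃/σ³ = 99.7 / 148.87700 ≈ 0.6697

0.6697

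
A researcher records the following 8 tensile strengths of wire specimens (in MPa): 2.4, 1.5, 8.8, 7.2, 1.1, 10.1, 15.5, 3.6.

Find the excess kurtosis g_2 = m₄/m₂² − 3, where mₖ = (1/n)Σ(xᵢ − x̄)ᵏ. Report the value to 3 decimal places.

x̄ = 6.2750
Σ(xᵢ − x̄)² = 178.7150 ⇒ m₂ = 22.33938
Σ(xᵢ − x̄)⁴ = 9011.2946 ⇒ m₄ = 1126.41182
m₂² = 499.04768
g_2 = m₄/m₂² − 3 = 2.25712 − 3 ≈ -0.743

-0.743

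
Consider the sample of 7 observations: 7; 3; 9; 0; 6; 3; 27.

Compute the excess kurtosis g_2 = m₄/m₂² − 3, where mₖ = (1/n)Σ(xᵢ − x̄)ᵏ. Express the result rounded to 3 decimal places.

x̄ = 7.8571
Σ(xᵢ − x̄)² = 480.8571 ⇒ m₂ = 68.69388
Σ(xᵢ − x̄)⁴ = 139223.3178 ⇒ m₄ = 19889.04540
m₂² = 4718.84881
g_2 = m₄/m₂² − 3 = 4.21481 − 3 ≈ 1.215

1.215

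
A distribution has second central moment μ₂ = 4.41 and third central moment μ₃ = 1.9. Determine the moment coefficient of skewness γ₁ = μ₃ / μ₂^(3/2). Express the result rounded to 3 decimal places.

0.205

σ = √μ₂ = √4.41 = 2.10000
σ³ = μ₂^(3/2) = 9.26100
γ₁ = μ₃/σ³ = 1.9 / 9.26100 ≈ 0.205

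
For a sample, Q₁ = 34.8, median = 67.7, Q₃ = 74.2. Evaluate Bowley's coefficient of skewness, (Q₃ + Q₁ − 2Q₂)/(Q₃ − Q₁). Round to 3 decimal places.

numerator: Q₃ + Q₁ − 2Q₂ = 74.2 + 34.8 − 2×67.7 = -26.4000
denominator: Q₃ − Q₁ = 74.2 − 34.8 = 39.4000
Bowley skewness = -26.4000 / 39.4000 ≈ -0.670

-0.670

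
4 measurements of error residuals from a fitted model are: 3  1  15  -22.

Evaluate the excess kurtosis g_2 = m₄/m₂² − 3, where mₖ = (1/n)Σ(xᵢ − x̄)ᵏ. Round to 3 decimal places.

-0.932

x̄ = -0.7500
Σ(xᵢ − x̄)² = 716.7500 ⇒ m₂ = 179.18750
Σ(xᵢ − x̄)⁴ = 265650.8281 ⇒ m₄ = 66412.70703
m₂² = 32108.16016
g_2 = m₄/m₂² − 3 = 2.06841 − 3 ≈ -0.932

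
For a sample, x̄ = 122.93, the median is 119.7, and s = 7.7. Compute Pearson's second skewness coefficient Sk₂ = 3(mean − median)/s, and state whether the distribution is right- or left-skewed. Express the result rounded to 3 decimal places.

Sk₂ = 3(122.93 − 119.7) / 7.7 = 3 × 3.2300 / 7.7
    = 9.6900 / 7.7 ≈ 1.258
Sk₂ > 0 ⇒ mean > median ⇒ right-skewed (positive skew).

1.258, right-skewed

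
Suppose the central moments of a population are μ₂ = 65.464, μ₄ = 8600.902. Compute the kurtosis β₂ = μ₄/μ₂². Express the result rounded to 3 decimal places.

μ₂² = 65.464² = 4285.53530
μ₄/μ₂² = 8600.902 / 4285.53530 = 2.00696
β₂ ≈ 2.007

2.007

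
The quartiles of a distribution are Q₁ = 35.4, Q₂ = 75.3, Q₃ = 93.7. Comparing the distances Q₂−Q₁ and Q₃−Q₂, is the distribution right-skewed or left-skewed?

Q₂ − Q₁ = 39.9;  Q₃ − Q₂ = 18.4
Q₂ − Q₁ > Q₃ − Q₂ ⇒ the lower half is more spread out ⇒ left-skewed.

left-skewed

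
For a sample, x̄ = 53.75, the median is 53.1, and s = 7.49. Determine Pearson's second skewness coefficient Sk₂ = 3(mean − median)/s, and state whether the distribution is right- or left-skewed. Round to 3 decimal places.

Sk₂ = 3(53.75 − 53.1) / 7.49 = 3 × 0.6500 / 7.49
    = 1.9500 / 7.49 ≈ 0.260
Sk₂ > 0 ⇒ mean > median ⇒ right-skewed (positive skew).

0.260, right-skewed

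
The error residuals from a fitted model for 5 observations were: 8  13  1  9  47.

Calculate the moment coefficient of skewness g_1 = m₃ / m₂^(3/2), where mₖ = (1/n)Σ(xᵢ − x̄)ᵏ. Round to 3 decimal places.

x̄ = (8 + 13 + 1 + 9 + 47) / 5 = 15.6000
deviations (xᵢ − x̄): -7.6000, -2.6000, -14.6000, -6.6000, 31.4000
Σ(xᵢ − x̄)² = 1307.2000 ⇒ m₂ = 1307.2000/5 = 261.44000
Σ(xᵢ − x̄)³ = 27102.9600 ⇒ m₃ = 27102.9600/5 = 5420.59200
m₂^(3/2) = 261.44000^(1.5) = 4227.25116
g_1 = m₃ / m₂^(3/2) = 5420.59200 / 4227.25116 ≈ 1.282

1.282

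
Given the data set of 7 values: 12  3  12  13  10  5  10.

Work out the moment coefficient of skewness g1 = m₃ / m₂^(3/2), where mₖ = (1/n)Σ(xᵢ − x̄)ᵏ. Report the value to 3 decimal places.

x̄ = (12 + 3 + 12 + 13 + 10 + 5 + 10) / 7 = 9.2857
deviations (xᵢ − x̄): 2.7143, -6.2857, 2.7143, 3.7143, 0.7143, -4.2857, 0.7143
Σ(xᵢ − x̄)² = 87.4286 ⇒ m₂ = 87.4286/7 = 12.48980
Σ(xᵢ − x̄)³ = -235.1020 ⇒ m₃ = -235.1020/7 = -33.58601
m₂^(3/2) = 12.48980^(1.5) = 44.14007
g1 = m₃ / m₂^(3/2) = -33.58601 / 44.14007 ≈ -0.761

-0.761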